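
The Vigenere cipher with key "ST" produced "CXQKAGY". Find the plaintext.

Step 1: Extend key: STSTSTS
Step 2: Decrypt each letter (c - k) mod 26:
  C(2) - S(18) = (2-18) mod 26 = 10 = K
  X(23) - T(19) = (23-19) mod 26 = 4 = E
  Q(16) - S(18) = (16-18) mod 26 = 24 = Y
  K(10) - T(19) = (10-19) mod 26 = 17 = R
  A(0) - S(18) = (0-18) mod 26 = 8 = I
  G(6) - T(19) = (6-19) mod 26 = 13 = N
  Y(24) - S(18) = (24-18) mod 26 = 6 = G
Plaintext: KEYRING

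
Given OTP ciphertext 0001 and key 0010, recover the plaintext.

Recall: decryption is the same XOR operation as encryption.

Step 1: XOR ciphertext with key:
  Ciphertext: 0001
  Key:        0010
  XOR:        0011
Step 2: Plaintext = 0011 = 3 in decimal.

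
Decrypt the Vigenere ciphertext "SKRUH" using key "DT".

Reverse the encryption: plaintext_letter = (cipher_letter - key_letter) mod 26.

Step 1: Extend key: DTDTD
Step 2: Decrypt each letter (c - k) mod 26:
  S(18) - D(3) = (18-3) mod 26 = 15 = P
  K(10) - T(19) = (10-19) mod 26 = 17 = R
  R(17) - D(3) = (17-3) mod 26 = 14 = O
  U(20) - T(19) = (20-19) mod 26 = 1 = B
  H(7) - D(3) = (7-3) mod 26 = 4 = E
Plaintext: PROBE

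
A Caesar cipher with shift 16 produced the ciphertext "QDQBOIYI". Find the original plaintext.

Step 1: Reverse the shift by subtracting 16 from each letter position.
  Q (position 16) -> position (16-16) mod 26 = 0 -> A
  D (position 3) -> position (3-16) mod 26 = 13 -> N
  Q (position 16) -> position (16-16) mod 26 = 0 -> A
  B (position 1) -> position (1-16) mod 26 = 11 -> L
  O (position 14) -> position (14-16) mod 26 = 24 -> Y
  I (position 8) -> position (8-16) mod 26 = 18 -> S
  Y (position 24) -> position (24-16) mod 26 = 8 -> I
  I (position 8) -> position (8-16) mod 26 = 18 -> S
Decrypted message: ANALYSIS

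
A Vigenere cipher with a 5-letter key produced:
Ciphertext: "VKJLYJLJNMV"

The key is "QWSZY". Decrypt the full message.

Step 1: Key 'QWSZY' has length 5. Extended key: QWSZYQWSZYQ
Step 2: Decrypt each position:
  V(21) - Q(16) = 5 = F
  K(10) - W(22) = 14 = O
  J(9) - S(18) = 17 = R
  L(11) - Z(25) = 12 = M
  Y(24) - Y(24) = 0 = A
  J(9) - Q(16) = 19 = T
  L(11) - W(22) = 15 = P
  J(9) - S(18) = 17 = R
  N(13) - Z(25) = 14 = O
  M(12) - Y(24) = 14 = O
  V(21) - Q(16) = 5 = F
Plaintext: FORMATPROOF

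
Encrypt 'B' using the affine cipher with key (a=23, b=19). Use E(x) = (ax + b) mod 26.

Step 1: Convert 'B' to number: x = 1.
Step 2: E(1) = (23 * 1 + 19) mod 26 = 42 mod 26 = 16.
Step 3: Convert 16 back to letter: Q.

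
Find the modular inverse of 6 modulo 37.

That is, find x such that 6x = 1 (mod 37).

Step 1: We need x such that 6 * x = 1 (mod 37).
Step 2: Using the extended Euclidean algorithm or trial:
  6 * 31 = 186 = 5 * 37 + 1.
Step 3: Since 186 mod 37 = 1, the inverse is x = 31.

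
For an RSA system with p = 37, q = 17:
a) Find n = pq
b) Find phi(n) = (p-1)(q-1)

Step 1: n = p * q = 37 * 17 = 629.
Step 2: phi(n) = (p-1)(q-1) = 36 * 16 = 576.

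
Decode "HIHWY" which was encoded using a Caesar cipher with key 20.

Step 1: Reverse the shift by subtracting 20 from each letter position.
  H (position 7) -> position (7-20) mod 26 = 13 -> N
  I (position 8) -> position (8-20) mod 26 = 14 -> O
  H (position 7) -> position (7-20) mod 26 = 13 -> N
  W (position 22) -> position (22-20) mod 26 = 2 -> C
  Y (position 24) -> position (24-20) mod 26 = 4 -> E
Decrypted message: NONCE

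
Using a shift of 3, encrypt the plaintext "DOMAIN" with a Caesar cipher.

Step 1: For each letter, shift forward by 3 positions (mod 26).
  D (position 3) -> position (3+3) mod 26 = 6 -> G
  O (position 14) -> position (14+3) mod 26 = 17 -> R
  M (position 12) -> position (12+3) mod 26 = 15 -> P
  A (position 0) -> position (0+3) mod 26 = 3 -> D
  I (position 8) -> position (8+3) mod 26 = 11 -> L
  N (position 13) -> position (13+3) mod 26 = 16 -> Q
Result: GRPDLQ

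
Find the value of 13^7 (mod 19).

Step 1: Compute 13^7 mod 19 step by step, reducing modulo 19 at each step.
  13^1 mod 19 = 13
  13^2 mod 19 = (13 * 13) mod 19 = 17
  13^3 mod 19 = (17 * 13) mod 19 = 12
  13^4 mod 19 = (12 * 13) mod 19 = 4
  13^5 mod 19 = (4 * 13) mod 19 = 14
  13^6 mod 19 = (14 * 13) mod 19 = 11
  13^7 mod 19 = (11 * 13) mod 19 = 10
Step 2: Result = 10.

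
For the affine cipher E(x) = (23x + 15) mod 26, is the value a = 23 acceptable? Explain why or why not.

Step 1: Compute gcd(23, 26).
Step 2: gcd(23, 26) = 1.
Since gcd = 1, 23 is coprime with 26, so it is a valid key.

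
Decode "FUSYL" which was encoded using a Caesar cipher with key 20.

Step 1: Reverse the shift by subtracting 20 from each letter position.
  F (position 5) -> position (5-20) mod 26 = 11 -> L
  U (position 20) -> position (20-20) mod 26 = 0 -> A
  S (position 18) -> position (18-20) mod 26 = 24 -> Y
  Y (position 24) -> position (24-20) mod 26 = 4 -> E
  L (position 11) -> position (11-20) mod 26 = 17 -> R
Decrypted message: LAYER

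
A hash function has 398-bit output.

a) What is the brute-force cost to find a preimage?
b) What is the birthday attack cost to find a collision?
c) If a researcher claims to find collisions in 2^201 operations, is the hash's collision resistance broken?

Step 1: Preimage resistance requires brute-force of 2^398 operations.
Step 2: Collision resistance (birthday bound) = 2^(398/2) = 2^199.
Step 3: The claimed attack costs 2^201 operations.
Step 4: Since 2^201 >= 2^199, the claimed attack is no faster than the generic birthday attack, so this does not break collision resistance.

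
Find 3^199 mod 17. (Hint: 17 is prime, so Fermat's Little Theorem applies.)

Step 1: Since 17 is prime, by Fermat's Little Theorem: 3^16 = 1 (mod 17).
Step 2: Reduce exponent: 199 mod 16 = 7.
Step 3: So 3^199 = 3^7 (mod 17).
Step 4: 3^7 mod 17 = 11.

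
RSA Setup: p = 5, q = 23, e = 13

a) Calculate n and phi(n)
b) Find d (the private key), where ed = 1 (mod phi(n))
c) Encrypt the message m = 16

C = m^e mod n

Step 1: n = 5 * 23 = 115.
Step 2: phi(n) = (5-1)(23-1) = 4 * 22 = 88.
Step 3: Find d = 13^(-1) mod 88 = 61.
  Verify: 13 * 61 = 793 = 1 (mod 88).
Step 4: C = 16^13 mod 115 = 26.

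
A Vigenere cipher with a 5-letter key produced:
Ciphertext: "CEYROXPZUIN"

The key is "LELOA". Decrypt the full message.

Step 1: Key 'LELOA' has length 5. Extended key: LELOALELOAL
Step 2: Decrypt each position:
  C(2) - L(11) = 17 = R
  E(4) - E(4) = 0 = A
  Y(24) - L(11) = 13 = N
  R(17) - O(14) = 3 = D
  O(14) - A(0) = 14 = O
  X(23) - L(11) = 12 = M
  P(15) - E(4) = 11 = L
  Z(25) - L(11) = 14 = O
  U(20) - O(14) = 6 = G
  I(8) - A(0) = 8 = I
  N(13) - L(11) = 2 = C
Plaintext: RANDOMLOGIC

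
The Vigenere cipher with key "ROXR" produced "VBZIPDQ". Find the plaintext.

Step 1: Extend key: ROXRROX
Step 2: Decrypt each letter (c - k) mod 26:
  V(21) - R(17) = (21-17) mod 26 = 4 = E
  B(1) - O(14) = (1-14) mod 26 = 13 = N
  Z(25) - X(23) = (25-23) mod 26 = 2 = C
  I(8) - R(17) = (8-17) mod 26 = 17 = R
  P(15) - R(17) = (15-17) mod 26 = 24 = Y
  D(3) - O(14) = (3-14) mod 26 = 15 = P
  Q(16) - X(23) = (16-23) mod 26 = 19 = T
Plaintext: ENCRYPT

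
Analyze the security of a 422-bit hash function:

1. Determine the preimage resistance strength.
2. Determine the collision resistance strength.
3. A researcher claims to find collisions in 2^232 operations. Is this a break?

Step 1: Preimage resistance requires brute-force of 2^422 operations.
Step 2: Collision resistance (birthday bound) = 2^(422/2) = 2^211.
Step 3: The claimed attack costs 2^232 operations.
Step 4: Since 2^232 >= 2^211, the claimed attack is no faster than the generic birthday attack, so this does not break collision resistance.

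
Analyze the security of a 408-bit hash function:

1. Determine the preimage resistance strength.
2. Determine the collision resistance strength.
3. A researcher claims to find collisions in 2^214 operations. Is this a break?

Step 1: Preimage resistance requires brute-force of 2^408 operations.
Step 2: Collision resistance (birthday bound) = 2^(408/2) = 2^204.
Step 3: The claimed attack costs 2^214 operations.
Step 4: Since 2^214 >= 2^204, the claimed attack is no faster than the generic birthday attack, so this does not break collision resistance.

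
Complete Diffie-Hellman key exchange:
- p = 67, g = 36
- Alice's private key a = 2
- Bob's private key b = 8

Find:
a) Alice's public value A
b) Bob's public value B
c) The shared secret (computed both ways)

Step 1: A = g^a mod p = 36^2 mod 67 = 23.
Step 2: B = g^b mod p = 36^8 mod 67 = 49.
Step 3: Alice computes s = B^a mod p = 49^2 mod 67 = 56.
Step 4: Bob computes s = A^b mod p = 23^8 mod 67 = 56.
Both sides agree: shared secret = 56.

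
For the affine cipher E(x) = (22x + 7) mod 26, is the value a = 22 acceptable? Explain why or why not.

Step 1: Compute gcd(22, 26).
Step 2: gcd(22, 26) = 2.
Since gcd = 2 != 1, 22 shares a common factor with 26, so it cannot be used.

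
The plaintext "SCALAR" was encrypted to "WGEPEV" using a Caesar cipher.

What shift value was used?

Step 1: Compare first letters: S (position 18) -> W (position 22).
Step 2: Shift = (22 - 18) mod 26 = 4.
The shift value is 4.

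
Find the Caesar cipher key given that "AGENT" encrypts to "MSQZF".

Step 1: Compare first letters: A (position 0) -> M (position 12).
Step 2: Shift = (12 - 0) mod 26 = 12.
The shift value is 12.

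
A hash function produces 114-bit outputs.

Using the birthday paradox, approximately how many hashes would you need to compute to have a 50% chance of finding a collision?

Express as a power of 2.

Step 1: The birthday paradox gives collision probability ~50% after sqrt(2^n) = 2^(n/2) hashes.
Step 2: For 114-bit output: 2^(114/2) = 2^57.
Step 3: Approximately 2^57 hash computations needed.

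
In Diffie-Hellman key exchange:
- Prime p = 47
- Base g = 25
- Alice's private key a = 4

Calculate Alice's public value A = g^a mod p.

Step 1: A = g^a mod p = 25^4 mod 47.
  25^1 mod 47 = 25
  25^2 mod 47 = (25 * 25) mod 47 = 14
  25^3 mod 47 = (14 * 25) mod 47 = 21
  25^4 mod 47 = (21 * 25) mod 47 = 8
Result: A = 8.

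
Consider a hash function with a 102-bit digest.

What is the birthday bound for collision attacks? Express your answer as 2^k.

Step 1: The birthday paradox gives collision probability ~50% after sqrt(2^n) = 2^(n/2) hashes.
Step 2: For 102-bit output: 2^(102/2) = 2^51.
Step 3: Approximately 2^51 hash computations needed.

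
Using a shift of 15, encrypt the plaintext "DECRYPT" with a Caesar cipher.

Step 1: For each letter, shift forward by 15 positions (mod 26).
  D (position 3) -> position (3+15) mod 26 = 18 -> S
  E (position 4) -> position (4+15) mod 26 = 19 -> T
  C (position 2) -> position (2+15) mod 26 = 17 -> R
  R (position 17) -> position (17+15) mod 26 = 6 -> G
  Y (position 24) -> position (24+15) mod 26 = 13 -> N
  P (position 15) -> position (15+15) mod 26 = 4 -> E
  T (position 19) -> position (19+15) mod 26 = 8 -> I
Result: STRGNEI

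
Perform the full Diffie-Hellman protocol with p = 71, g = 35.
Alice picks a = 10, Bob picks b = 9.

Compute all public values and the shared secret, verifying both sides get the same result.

Step 1: A = g^a mod p = 35^10 mod 71 = 45.
Step 2: B = g^b mod p = 35^9 mod 71 = 52.
Step 3: Alice computes s = B^a mod p = 52^10 mod 71 = 37.
Step 4: Bob computes s = A^b mod p = 45^9 mod 71 = 37.
Both sides agree: shared secret = 37.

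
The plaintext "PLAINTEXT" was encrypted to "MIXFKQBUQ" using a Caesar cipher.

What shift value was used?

Step 1: Compare first letters: P (position 15) -> M (position 12).
Step 2: Shift = (12 - 15) mod 26 = 23.
The shift value is 23.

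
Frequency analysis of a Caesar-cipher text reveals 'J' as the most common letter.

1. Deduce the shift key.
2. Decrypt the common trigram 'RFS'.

Step 1: In English, 'E' is the most frequent letter (12.7%).
Step 2: The most frequent ciphertext letter is 'J' (position 9).
Step 3: Shift = (9 - 4) mod 26 = 5.
Step 4: Decrypt 'RFS' by shifting back 5:
  R -> M
  F -> A
  S -> N
Step 5: 'RFS' decrypts to 'MAN'.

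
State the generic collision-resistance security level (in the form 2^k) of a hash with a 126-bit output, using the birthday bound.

Step 1: The birthday paradox gives collision probability ~50% after sqrt(2^n) = 2^(n/2) hashes.
Step 2: For 126-bit output: 2^(126/2) = 2^63.
Step 3: Approximately 2^63 hash computations needed.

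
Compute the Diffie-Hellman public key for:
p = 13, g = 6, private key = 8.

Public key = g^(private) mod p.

Step 1: A = g^a mod p = 6^8 mod 13.
  6^1 mod 13 = 6
  6^2 mod 13 = (6 * 6) mod 13 = 10
  6^3 mod 13 = (10 * 6) mod 13 = 8
  6^4 mod 13 = (8 * 6) mod 13 = 9
  6^5 mod 13 = (9 * 6) mod 13 = 2
  6^6 mod 13 = (2 * 6) mod 13 = 12
  6^7 mod 13 = (12 * 6) mod 13 = 7
  6^8 mod 13 = (7 * 6) mod 13 = 3
Result: A = 3.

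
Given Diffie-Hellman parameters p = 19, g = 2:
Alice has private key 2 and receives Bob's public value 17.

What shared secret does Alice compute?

Step 1: s = B^a mod p = 17^2 mod 19.
  17^1 mod 19 = 17
  17^2 mod 19 = (17 * 17) mod 19 = 4
Result: shared secret = 4.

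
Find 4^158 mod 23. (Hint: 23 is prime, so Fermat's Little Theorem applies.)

Step 1: Since 23 is prime, by Fermat's Little Theorem: 4^22 = 1 (mod 23).
Step 2: Reduce exponent: 158 mod 22 = 4.
Step 3: So 4^158 = 4^4 (mod 23).
Step 4: 4^4 mod 23 = 3.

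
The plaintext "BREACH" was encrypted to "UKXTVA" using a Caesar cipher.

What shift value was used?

Step 1: Compare first letters: B (position 1) -> U (position 20).
Step 2: Shift = (20 - 1) mod 26 = 19.
The shift value is 19.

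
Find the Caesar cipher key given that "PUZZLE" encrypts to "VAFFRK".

Step 1: Compare first letters: P (position 15) -> V (position 21).
Step 2: Shift = (21 - 15) mod 26 = 6.
The shift value is 6.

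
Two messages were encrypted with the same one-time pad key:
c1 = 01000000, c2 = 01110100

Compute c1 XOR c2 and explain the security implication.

Step 1: c1 XOR c2 = (m1 XOR k) XOR (m2 XOR k).
Step 2: By XOR associativity/commutativity: = m1 XOR m2 XOR k XOR k = m1 XOR m2.
Step 3: 01000000 XOR 01110100 = 00110100 = 52.
Step 4: The key cancels out! An attacker learns m1 XOR m2 = 52, revealing the relationship between plaintexts.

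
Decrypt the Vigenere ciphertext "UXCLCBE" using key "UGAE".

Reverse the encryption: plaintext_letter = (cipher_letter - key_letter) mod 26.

Step 1: Extend key: UGAEUGA
Step 2: Decrypt each letter (c - k) mod 26:
  U(20) - U(20) = (20-20) mod 26 = 0 = A
  X(23) - G(6) = (23-6) mod 26 = 17 = R
  C(2) - A(0) = (2-0) mod 26 = 2 = C
  L(11) - E(4) = (11-4) mod 26 = 7 = H
  C(2) - U(20) = (2-20) mod 26 = 8 = I
  B(1) - G(6) = (1-6) mod 26 = 21 = V
  E(4) - A(0) = (4-0) mod 26 = 4 = E
Plaintext: ARCHIVE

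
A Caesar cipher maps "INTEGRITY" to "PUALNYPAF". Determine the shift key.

Step 1: Compare first letters: I (position 8) -> P (position 15).
Step 2: Shift = (15 - 8) mod 26 = 7.
The shift value is 7.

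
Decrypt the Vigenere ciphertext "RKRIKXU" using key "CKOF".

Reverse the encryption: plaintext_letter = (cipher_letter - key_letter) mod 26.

Step 1: Extend key: CKOFCKO
Step 2: Decrypt each letter (c - k) mod 26:
  R(17) - C(2) = (17-2) mod 26 = 15 = P
  K(10) - K(10) = (10-10) mod 26 = 0 = A
  R(17) - O(14) = (17-14) mod 26 = 3 = D
  I(8) - F(5) = (8-5) mod 26 = 3 = D
  K(10) - C(2) = (10-2) mod 26 = 8 = I
  X(23) - K(10) = (23-10) mod 26 = 13 = N
  U(20) - O(14) = (20-14) mod 26 = 6 = G
Plaintext: PADDING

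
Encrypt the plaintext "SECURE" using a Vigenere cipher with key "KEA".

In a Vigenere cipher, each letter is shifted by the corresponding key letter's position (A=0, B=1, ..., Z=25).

Step 1: Repeat key to match plaintext length:
  Plaintext: SECURE
  Key:       KEAKEA
Step 2: Encrypt each letter:
  S(18) + K(10) = (18+10) mod 26 = 2 = C
  E(4) + E(4) = (4+4) mod 26 = 8 = I
  C(2) + A(0) = (2+0) mod 26 = 2 = C
  U(20) + K(10) = (20+10) mod 26 = 4 = E
  R(17) + E(4) = (17+4) mod 26 = 21 = V
  E(4) + A(0) = (4+0) mod 26 = 4 = E
Ciphertext: CICEVE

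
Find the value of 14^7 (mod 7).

Step 1: Compute 14^7 mod 7 step by step, reducing modulo 7 at each step.
  14^1 mod 7 = 0
  14^2 mod 7 = (0 * 14) mod 7 = 0
  14^3 mod 7 = (0 * 14) mod 7 = 0
  14^4 mod 7 = (0 * 14) mod 7 = 0
  14^5 mod 7 = (0 * 14) mod 7 = 0
  14^6 mod 7 = (0 * 14) mod 7 = 0
  14^7 mod 7 = (0 * 14) mod 7 = 0
Step 2: Result = 0.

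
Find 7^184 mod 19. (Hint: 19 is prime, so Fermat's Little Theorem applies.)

Step 1: Since 19 is prime, by Fermat's Little Theorem: 7^18 = 1 (mod 19).
Step 2: Reduce exponent: 184 mod 18 = 4.
Step 3: So 7^184 = 7^4 (mod 19).
Step 4: 7^4 mod 19 = 7.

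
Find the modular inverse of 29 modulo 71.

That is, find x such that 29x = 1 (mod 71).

Step 1: We need x such that 29 * x = 1 (mod 71).
Step 2: Using the extended Euclidean algorithm or trial:
  29 * 49 = 1421 = 20 * 71 + 1.
Step 3: Since 1421 mod 71 = 1, the inverse is x = 49.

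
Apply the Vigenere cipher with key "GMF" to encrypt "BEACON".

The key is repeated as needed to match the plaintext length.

Step 1: Repeat key to match plaintext length:
  Plaintext: BEACON
  Key:       GMFGMF
Step 2: Encrypt each letter:
  B(1) + G(6) = (1+6) mod 26 = 7 = H
  E(4) + M(12) = (4+12) mod 26 = 16 = Q
  A(0) + F(5) = (0+5) mod 26 = 5 = F
  C(2) + G(6) = (2+6) mod 26 = 8 = I
  O(14) + M(12) = (14+12) mod 26 = 0 = A
  N(13) + F(5) = (13+5) mod 26 = 18 = S
Ciphertext: HQFIAS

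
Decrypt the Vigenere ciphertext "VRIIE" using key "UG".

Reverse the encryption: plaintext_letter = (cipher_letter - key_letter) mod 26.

Step 1: Extend key: UGUGU
Step 2: Decrypt each letter (c - k) mod 26:
  V(21) - U(20) = (21-20) mod 26 = 1 = B
  R(17) - G(6) = (17-6) mod 26 = 11 = L
  I(8) - U(20) = (8-20) mod 26 = 14 = O
  I(8) - G(6) = (8-6) mod 26 = 2 = C
  E(4) - U(20) = (4-20) mod 26 = 10 = K
Plaintext: BLOCK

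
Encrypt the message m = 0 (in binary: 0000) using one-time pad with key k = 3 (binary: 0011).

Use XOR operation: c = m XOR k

Step 1: Write out the XOR operation bit by bit:
  Message: 0000
  Key:     0011
  XOR:     0011
Step 2: Convert to decimal: 0011 = 3.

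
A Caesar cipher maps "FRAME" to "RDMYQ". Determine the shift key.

Step 1: Compare first letters: F (position 5) -> R (position 17).
Step 2: Shift = (17 - 5) mod 26 = 12.
The shift value is 12.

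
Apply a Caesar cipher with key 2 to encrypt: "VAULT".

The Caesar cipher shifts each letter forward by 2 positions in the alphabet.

Step 1: For each letter, shift forward by 2 positions (mod 26).
  V (position 21) -> position (21+2) mod 26 = 23 -> X
  A (position 0) -> position (0+2) mod 26 = 2 -> C
  U (position 20) -> position (20+2) mod 26 = 22 -> W
  L (position 11) -> position (11+2) mod 26 = 13 -> N
  T (position 19) -> position (19+2) mod 26 = 21 -> V
Result: XCWNV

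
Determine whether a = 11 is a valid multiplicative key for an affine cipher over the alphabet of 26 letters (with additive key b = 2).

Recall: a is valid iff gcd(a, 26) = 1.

Step 1: Compute gcd(11, 26).
Step 2: gcd(11, 26) = 1.
Since gcd = 1, 11 is coprime with 26, so it is a valid key.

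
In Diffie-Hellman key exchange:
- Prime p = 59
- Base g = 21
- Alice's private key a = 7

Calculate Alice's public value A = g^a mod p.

Step 1: A = g^a mod p = 21^7 mod 59.
  21^1 mod 59 = 21
  21^2 mod 59 = (21 * 21) mod 59 = 28
  21^3 mod 59 = (28 * 21) mod 59 = 57
  21^4 mod 59 = (57 * 21) mod 59 = 17
  21^5 mod 59 = (17 * 21) mod 59 = 3
  21^6 mod 59 = (3 * 21) mod 59 = 4
  21^7 mod 59 = (4 * 21) mod 59 = 25
Result: A = 25.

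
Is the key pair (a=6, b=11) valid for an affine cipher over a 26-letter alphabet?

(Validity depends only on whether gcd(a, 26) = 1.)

Step 1: Compute gcd(6, 26).
Step 2: gcd(6, 26) = 2.
Since gcd = 2 != 1, 6 shares a common factor with 26, so it cannot be used.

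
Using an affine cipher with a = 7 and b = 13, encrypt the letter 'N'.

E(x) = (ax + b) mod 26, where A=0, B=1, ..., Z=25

Step 1: Convert 'N' to number: x = 13.
Step 2: E(13) = (7 * 13 + 13) mod 26 = 104 mod 26 = 0.
Step 3: Convert 0 back to letter: A.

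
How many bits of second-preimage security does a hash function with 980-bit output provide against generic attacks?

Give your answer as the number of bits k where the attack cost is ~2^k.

Step 1: The hash has a 980-bit output.
Step 2: Second-preimage resistance means: given a specific input x, it should be infeasible to find a different y with h(y) = h(x).
With a 980-bit output, a generic search for a second preimage costs about 2^980 evaluations (each trial matches the fixed target with probability 2^-980).
Step 3: Security level = 980 bits.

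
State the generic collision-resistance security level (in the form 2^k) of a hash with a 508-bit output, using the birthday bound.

Step 1: The birthday paradox gives collision probability ~50% after sqrt(2^n) = 2^(n/2) hashes.
Step 2: For 508-bit output: 2^(508/2) = 2^254.
Step 3: Approximately 2^254 hash computations needed.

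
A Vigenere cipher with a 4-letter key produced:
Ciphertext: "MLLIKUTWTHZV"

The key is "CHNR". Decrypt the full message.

Step 1: Key 'CHNR' has length 4. Extended key: CHNRCHNRCHNR
Step 2: Decrypt each position:
  M(12) - C(2) = 10 = K
  L(11) - H(7) = 4 = E
  L(11) - N(13) = 24 = Y
  I(8) - R(17) = 17 = R
  K(10) - C(2) = 8 = I
  U(20) - H(7) = 13 = N
  T(19) - N(13) = 6 = G
  W(22) - R(17) = 5 = F
  T(19) - C(2) = 17 = R
  H(7) - H(7) = 0 = A
  Z(25) - N(13) = 12 = M
  V(21) - R(17) = 4 = E
Plaintext: KEYRINGFRAME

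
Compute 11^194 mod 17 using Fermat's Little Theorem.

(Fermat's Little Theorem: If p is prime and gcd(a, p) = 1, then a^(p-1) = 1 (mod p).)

Step 1: Since 17 is prime, by Fermat's Little Theorem: 11^16 = 1 (mod 17).
Step 2: Reduce exponent: 194 mod 16 = 2.
Step 3: So 11^194 = 11^2 (mod 17).
Step 4: 11^2 mod 17 = 2.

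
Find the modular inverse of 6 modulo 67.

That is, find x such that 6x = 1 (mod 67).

Step 1: We need x such that 6 * x = 1 (mod 67).
Step 2: Using the extended Euclidean algorithm or trial:
  6 * 56 = 336 = 5 * 67 + 1.
Step 3: Since 336 mod 67 = 1, the inverse is x = 56.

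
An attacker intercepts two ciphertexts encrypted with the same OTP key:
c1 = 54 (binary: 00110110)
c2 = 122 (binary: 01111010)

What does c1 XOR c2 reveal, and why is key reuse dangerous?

Step 1: c1 XOR c2 = (m1 XOR k) XOR (m2 XOR k).
Step 2: By XOR associativity/commutativity: = m1 XOR m2 XOR k XOR k = m1 XOR m2.
Step 3: 00110110 XOR 01111010 = 01001100 = 76.
Step 4: The key cancels out! An attacker learns m1 XOR m2 = 76, revealing the relationship between plaintexts.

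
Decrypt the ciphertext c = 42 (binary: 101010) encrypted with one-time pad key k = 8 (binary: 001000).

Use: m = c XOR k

Step 1: XOR ciphertext with key:
  Ciphertext: 101010
  Key:        001000
  XOR:        100010
Step 2: Plaintext = 100010 = 34 in decimal.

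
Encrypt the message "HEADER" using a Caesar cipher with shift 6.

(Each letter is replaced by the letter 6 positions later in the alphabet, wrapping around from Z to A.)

Step 1: For each letter, shift forward by 6 positions (mod 26).
  H (position 7) -> position (7+6) mod 26 = 13 -> N
  E (position 4) -> position (4+6) mod 26 = 10 -> K
  A (position 0) -> position (0+6) mod 26 = 6 -> G
  D (position 3) -> position (3+6) mod 26 = 9 -> J
  E (position 4) -> position (4+6) mod 26 = 10 -> K
  R (position 17) -> position (17+6) mod 26 = 23 -> X
Result: NKGJKX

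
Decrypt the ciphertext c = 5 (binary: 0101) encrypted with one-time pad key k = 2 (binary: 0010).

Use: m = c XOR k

Step 1: XOR ciphertext with key:
  Ciphertext: 0101
  Key:        0010
  XOR:        0111
Step 2: Plaintext = 0111 = 7 in decimal.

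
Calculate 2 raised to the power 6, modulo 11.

Step 1: Compute 2^6 mod 11 step by step, reducing modulo 11 at each step.
  2^1 mod 11 = 2
  2^2 mod 11 = (2 * 2) mod 11 = 4
  2^3 mod 11 = (4 * 2) mod 11 = 8
  2^4 mod 11 = (8 * 2) mod 11 = 5
  2^5 mod 11 = (5 * 2) mod 11 = 10
  2^6 mod 11 = (10 * 2) mod 11 = 9
Step 2: Result = 9.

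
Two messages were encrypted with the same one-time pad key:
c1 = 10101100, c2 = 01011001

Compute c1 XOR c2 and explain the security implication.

Step 1: c1 XOR c2 = (m1 XOR k) XOR (m2 XOR k).
Step 2: By XOR associativity/commutativity: = m1 XOR m2 XOR k XOR k = m1 XOR m2.
Step 3: 10101100 XOR 01011001 = 11110101 = 245.
Step 4: The key cancels out! An attacker learns m1 XOR m2 = 245, revealing the relationship between plaintexts.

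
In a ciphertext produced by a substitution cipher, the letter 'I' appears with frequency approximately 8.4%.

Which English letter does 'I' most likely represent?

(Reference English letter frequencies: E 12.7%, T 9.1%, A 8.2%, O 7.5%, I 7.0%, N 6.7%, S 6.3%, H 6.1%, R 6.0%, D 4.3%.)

Step 1: The observed frequency is 8.4%.
Step 2: Compare with English frequencies:
  E: 12.7% (difference: 4.3%)
  T: 9.1% (difference: 0.7%)
  A: 8.2% (difference: 0.2%) <-- closest
  O: 7.5% (difference: 0.9%)
  I: 7.0% (difference: 1.4%)
  N: 6.7% (difference: 1.7%)
  S: 6.3% (difference: 2.1%)
  H: 6.1% (difference: 2.3%)
  R: 6.0% (difference: 2.4%)
  D: 4.3% (difference: 4.1%)
Step 3: 'I' most likely represents 'A' (frequency 8.2%).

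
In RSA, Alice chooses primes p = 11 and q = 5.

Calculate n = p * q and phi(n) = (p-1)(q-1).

Step 1: n = p * q = 11 * 5 = 55.
Step 2: phi(n) = (p-1)(q-1) = 10 * 4 = 40.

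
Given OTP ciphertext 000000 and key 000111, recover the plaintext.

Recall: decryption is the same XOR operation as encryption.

Step 1: XOR ciphertext with key:
  Ciphertext: 000000
  Key:        000111
  XOR:        000111
Step 2: Plaintext = 000111 = 7 in decimal.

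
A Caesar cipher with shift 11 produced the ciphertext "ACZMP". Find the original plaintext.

Step 1: Reverse the shift by subtracting 11 from each letter position.
  A (position 0) -> position (0-11) mod 26 = 15 -> P
  C (position 2) -> position (2-11) mod 26 = 17 -> R
  Z (position 25) -> position (25-11) mod 26 = 14 -> O
  M (position 12) -> position (12-11) mod 26 = 1 -> B
  P (position 15) -> position (15-11) mod 26 = 4 -> E
Decrypted message: PROBE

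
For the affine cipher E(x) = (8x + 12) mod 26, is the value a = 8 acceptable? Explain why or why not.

Step 1: Compute gcd(8, 26).
Step 2: gcd(8, 26) = 2.
Since gcd = 2 != 1, 8 shares a common factor with 26, so it cannot be used.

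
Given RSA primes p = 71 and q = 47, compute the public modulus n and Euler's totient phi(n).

Step 1: n = p * q = 71 * 47 = 3337.
Step 2: phi(n) = (p-1)(q-1) = 70 * 46 = 3220.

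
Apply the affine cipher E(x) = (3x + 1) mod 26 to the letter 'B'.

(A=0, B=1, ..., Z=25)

Step 1: Convert 'B' to number: x = 1.
Step 2: E(1) = (3 * 1 + 1) mod 26 = 4 mod 26 = 4.
Step 3: Convert 4 back to letter: E.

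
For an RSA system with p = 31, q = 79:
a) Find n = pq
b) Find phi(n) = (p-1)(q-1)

Step 1: n = p * q = 31 * 79 = 2449.
Step 2: phi(n) = (p-1)(q-1) = 30 * 78 = 2340.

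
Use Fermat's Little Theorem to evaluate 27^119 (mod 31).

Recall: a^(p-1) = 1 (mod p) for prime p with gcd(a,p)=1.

Step 1: Since 31 is prime, by Fermat's Little Theorem: 27^30 = 1 (mod 31).
Step 2: Reduce exponent: 119 mod 30 = 29.
Step 3: So 27^119 = 27^29 (mod 31).
Step 4: 27^29 mod 31 = 23.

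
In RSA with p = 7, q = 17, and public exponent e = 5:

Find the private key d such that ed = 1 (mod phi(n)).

Step 1: n = 7 * 17 = 119.
Step 2: phi(n) = 6 * 16 = 96.
Step 3: Find d such that 5 * d = 1 (mod 96).
Step 4: d = 5^(-1) mod 96 = 77.
Verification: 5 * 77 = 385 = 4 * 96 + 1.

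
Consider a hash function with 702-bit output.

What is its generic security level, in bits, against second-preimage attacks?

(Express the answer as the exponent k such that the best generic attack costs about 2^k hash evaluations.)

Step 1: The hash has a 702-bit output.
Step 2: Second-preimage resistance means: given a specific input x, it should be infeasible to find a different y with h(y) = h(x).
With a 702-bit output, a generic search for a second preimage costs about 2^702 evaluations (each trial matches the fixed target with probability 2^-702).
Step 3: Security level = 702 bits.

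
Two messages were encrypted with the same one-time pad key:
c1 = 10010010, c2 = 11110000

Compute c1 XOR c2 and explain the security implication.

Step 1: c1 XOR c2 = (m1 XOR k) XOR (m2 XOR k).
Step 2: By XOR associativity/commutativity: = m1 XOR m2 XOR k XOR k = m1 XOR m2.
Step 3: 10010010 XOR 11110000 = 01100010 = 98.
Step 4: The key cancels out! An attacker learns m1 XOR m2 = 98, revealing the relationship between plaintexts.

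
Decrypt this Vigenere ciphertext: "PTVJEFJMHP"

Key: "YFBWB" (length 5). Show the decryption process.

Step 1: Key 'YFBWB' has length 5. Extended key: YFBWBYFBWB
Step 2: Decrypt each position:
  P(15) - Y(24) = 17 = R
  T(19) - F(5) = 14 = O
  V(21) - B(1) = 20 = U
  J(9) - W(22) = 13 = N
  E(4) - B(1) = 3 = D
  F(5) - Y(24) = 7 = H
  J(9) - F(5) = 4 = E
  M(12) - B(1) = 11 = L
  H(7) - W(22) = 11 = L
  P(15) - B(1) = 14 = O
Plaintext: ROUNDHELLO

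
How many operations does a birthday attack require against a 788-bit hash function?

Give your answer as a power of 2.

Step 1: The birthday paradox gives collision probability ~50% after sqrt(2^n) = 2^(n/2) hashes.
Step 2: For 788-bit output: 2^(788/2) = 2^394.
Step 3: Approximately 2^394 hash computations needed.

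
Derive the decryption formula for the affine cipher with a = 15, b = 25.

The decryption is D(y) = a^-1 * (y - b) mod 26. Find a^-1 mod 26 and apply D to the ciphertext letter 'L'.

Step 1: Find a^-1, the modular inverse of 15 mod 26.
Step 2: We need 15 * a^-1 = 1 (mod 26).
Step 3: 15 * 7 = 105 = 4 * 26 + 1, so a^-1 = 7.
Step 4: D(y) = 7(y - 25) mod 26.
Step 5: Apply to 'L' (y = 11): D(11) = 7 * (11 - 25) mod 26 = 7 * -14 mod 26 = 6 -> 'G'.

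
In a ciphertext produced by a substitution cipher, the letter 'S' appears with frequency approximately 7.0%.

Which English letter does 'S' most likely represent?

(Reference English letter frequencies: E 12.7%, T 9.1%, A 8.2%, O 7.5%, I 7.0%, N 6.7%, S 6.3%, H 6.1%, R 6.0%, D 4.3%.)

Step 1: The observed frequency is 7.0%.
Step 2: Compare with English frequencies:
  E: 12.7% (difference: 5.7%)
  T: 9.1% (difference: 2.1%)
  A: 8.2% (difference: 1.2%)
  O: 7.5% (difference: 0.5%)
  I: 7.0% (difference: 0.0%) <-- closest
  N: 6.7% (difference: 0.3%)
  S: 6.3% (difference: 0.7%)
  H: 6.1% (difference: 0.9%)
  R: 6.0% (difference: 1.0%)
  D: 4.3% (difference: 2.7%)
Step 3: 'S' most likely represents 'I' (frequency 7.0%).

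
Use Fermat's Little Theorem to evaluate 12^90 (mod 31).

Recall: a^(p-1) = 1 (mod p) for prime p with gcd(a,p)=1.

Step 1: Since 31 is prime, by Fermat's Little Theorem: 12^30 = 1 (mod 31).
Step 2: Reduce exponent: 90 mod 30 = 0.
Step 3: So 12^90 = 12^0 (mod 31).
Step 4: 12^0 mod 31 = 1.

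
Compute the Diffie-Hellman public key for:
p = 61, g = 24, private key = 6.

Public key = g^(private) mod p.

Step 1: A = g^a mod p = 24^6 mod 61.
  24^1 mod 61 = 24
  24^2 mod 61 = (24 * 24) mod 61 = 27
  24^3 mod 61 = (27 * 24) mod 61 = 38
  24^4 mod 61 = (38 * 24) mod 61 = 58
  24^5 mod 61 = (58 * 24) mod 61 = 50
  24^6 mod 61 = (50 * 24) mod 61 = 41
Result: A = 41.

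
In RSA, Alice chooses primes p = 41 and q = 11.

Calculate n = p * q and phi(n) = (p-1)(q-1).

Step 1: n = p * q = 41 * 11 = 451.
Step 2: phi(n) = (p-1)(q-1) = 40 * 10 = 400.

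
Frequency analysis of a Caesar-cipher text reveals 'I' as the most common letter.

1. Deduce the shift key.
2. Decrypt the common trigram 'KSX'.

Step 1: In English, 'E' is the most frequent letter (12.7%).
Step 2: The most frequent ciphertext letter is 'I' (position 8).
Step 3: Shift = (8 - 4) mod 26 = 4.
Step 4: Decrypt 'KSX' by shifting back 4:
  K -> G
  S -> O
  X -> T
Step 5: 'KSX' decrypts to 'GOT'.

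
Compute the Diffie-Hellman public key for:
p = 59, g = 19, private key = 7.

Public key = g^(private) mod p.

Step 1: A = g^a mod p = 19^7 mod 59.
  19^1 mod 59 = 19
  19^2 mod 59 = (19 * 19) mod 59 = 7
  19^3 mod 59 = (7 * 19) mod 59 = 15
  19^4 mod 59 = (15 * 19) mod 59 = 49
  19^5 mod 59 = (49 * 19) mod 59 = 46
  19^6 mod 59 = (46 * 19) mod 59 = 48
  19^7 mod 59 = (48 * 19) mod 59 = 27
Result: A = 27.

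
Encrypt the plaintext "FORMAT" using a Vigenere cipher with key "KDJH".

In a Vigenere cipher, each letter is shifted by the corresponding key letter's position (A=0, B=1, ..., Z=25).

Step 1: Repeat key to match plaintext length:
  Plaintext: FORMAT
  Key:       KDJHKD
Step 2: Encrypt each letter:
  F(5) + K(10) = (5+10) mod 26 = 15 = P
  O(14) + D(3) = (14+3) mod 26 = 17 = R
  R(17) + J(9) = (17+9) mod 26 = 0 = A
  M(12) + H(7) = (12+7) mod 26 = 19 = T
  A(0) + K(10) = (0+10) mod 26 = 10 = K
  T(19) + D(3) = (19+3) mod 26 = 22 = W
Ciphertext: PRATKW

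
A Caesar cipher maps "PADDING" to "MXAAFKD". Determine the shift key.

Step 1: Compare first letters: P (position 15) -> M (position 12).
Step 2: Shift = (12 - 15) mod 26 = 23.
The shift value is 23.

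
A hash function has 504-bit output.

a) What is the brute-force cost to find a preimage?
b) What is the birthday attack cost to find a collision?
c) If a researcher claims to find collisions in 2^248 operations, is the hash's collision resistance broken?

Step 1: Preimage resistance requires brute-force of 2^504 operations.
Step 2: Collision resistance (birthday bound) = 2^(504/2) = 2^252.
Step 3: The claimed attack costs 2^248 operations.
Step 4: Since 2^248 < 2^252, the claimed attack beats the generic birthday bound, so collision resistance is broken.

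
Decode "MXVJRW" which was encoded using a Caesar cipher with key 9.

Step 1: Reverse the shift by subtracting 9 from each letter position.
  M (position 12) -> position (12-9) mod 26 = 3 -> D
  X (position 23) -> position (23-9) mod 26 = 14 -> O
  V (position 21) -> position (21-9) mod 26 = 12 -> M
  J (position 9) -> position (9-9) mod 26 = 0 -> A
  R (position 17) -> position (17-9) mod 26 = 8 -> I
  W (position 22) -> position (22-9) mod 26 = 13 -> N
Decrypted message: DOMAIN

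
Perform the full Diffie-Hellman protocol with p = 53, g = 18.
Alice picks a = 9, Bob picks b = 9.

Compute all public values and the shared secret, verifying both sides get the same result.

Step 1: A = g^a mod p = 18^9 mod 53 = 8.
Step 2: B = g^b mod p = 18^9 mod 53 = 8.
Step 3: Alice computes s = B^a mod p = 8^9 mod 53 = 51.
Step 4: Bob computes s = A^b mod p = 8^9 mod 53 = 51.
Both sides agree: shared secret = 51.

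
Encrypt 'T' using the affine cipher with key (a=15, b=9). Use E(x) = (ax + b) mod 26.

Step 1: Convert 'T' to number: x = 19.
Step 2: E(19) = (15 * 19 + 9) mod 26 = 294 mod 26 = 8.
Step 3: Convert 8 back to letter: I.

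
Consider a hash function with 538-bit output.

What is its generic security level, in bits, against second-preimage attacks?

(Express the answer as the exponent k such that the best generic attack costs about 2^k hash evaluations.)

Step 1: The hash has a 538-bit output.
Step 2: Second-preimage resistance means: given a specific input x, it should be infeasible to find a different y with h(y) = h(x).
With a 538-bit output, a generic search for a second preimage costs about 2^538 evaluations (each trial matches the fixed target with probability 2^-538).
Step 3: Security level = 538 bits.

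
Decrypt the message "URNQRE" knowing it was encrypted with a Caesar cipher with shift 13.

Step 1: Reverse the shift by subtracting 13 from each letter position.
  U (position 20) -> position (20-13) mod 26 = 7 -> H
  R (position 17) -> position (17-13) mod 26 = 4 -> E
  N (position 13) -> position (13-13) mod 26 = 0 -> A
  Q (position 16) -> position (16-13) mod 26 = 3 -> D
  R (position 17) -> position (17-13) mod 26 = 4 -> E
  E (position 4) -> position (4-13) mod 26 = 17 -> R
Decrypted message: HEADER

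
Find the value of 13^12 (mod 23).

Step 1: Compute 13^12 mod 23 step by step, reducing modulo 23 at each step.
  13^1 mod 23 = 13
  13^2 mod 23 = (13 * 13) mod 23 = 8
  13^3 mod 23 = (8 * 13) mod 23 = 12
  13^4 mod 23 = (12 * 13) mod 23 = 18
  13^5 mod 23 = (18 * 13) mod 23 = 4
  13^6 mod 23 = (4 * 13) mod 23 = 6
  13^7 mod 23 = (6 * 13) mod 23 = 9
  13^8 mod 23 = (9 * 13) mod 23 = 2
  13^9 mod 23 = (2 * 13) mod 23 = 3
  13^10 mod 23 = (3 * 13) mod 23 = 16
  13^11 mod 23 = (16 * 13) mod 23 = 1
  13^12 mod 23 = (1 * 13) mod 23 = 13
Step 2: Result = 13.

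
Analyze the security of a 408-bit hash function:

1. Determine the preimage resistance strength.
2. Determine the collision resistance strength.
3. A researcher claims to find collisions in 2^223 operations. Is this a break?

Step 1: Preimage resistance requires brute-force of 2^408 operations.
Step 2: Collision resistance (birthday bound) = 2^(408/2) = 2^204.
Step 3: The claimed attack costs 2^223 operations.
Step 4: Since 2^223 >= 2^204, the claimed attack is no faster than the generic birthday attack, so this does not break collision resistance.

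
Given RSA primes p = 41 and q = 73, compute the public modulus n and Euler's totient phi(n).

Step 1: n = p * q = 41 * 73 = 2993.
Step 2: phi(n) = (p-1)(q-1) = 40 * 72 = 2880.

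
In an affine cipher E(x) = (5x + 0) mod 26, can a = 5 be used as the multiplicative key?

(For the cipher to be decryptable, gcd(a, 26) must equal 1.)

Step 1: Compute gcd(5, 26).
Step 2: gcd(5, 26) = 1.
Since gcd = 1, 5 is coprime with 26, so it is a valid key.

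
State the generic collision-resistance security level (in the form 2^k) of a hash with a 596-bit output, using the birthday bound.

Step 1: The birthday paradox gives collision probability ~50% after sqrt(2^n) = 2^(n/2) hashes.
Step 2: For 596-bit output: 2^(596/2) = 2^298.
Step 3: Approximately 2^298 hash computations needed.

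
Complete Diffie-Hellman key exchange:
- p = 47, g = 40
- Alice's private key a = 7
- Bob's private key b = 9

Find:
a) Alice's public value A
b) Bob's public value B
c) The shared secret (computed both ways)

Step 1: A = g^a mod p = 40^7 mod 47 = 38.
Step 2: B = g^b mod p = 40^9 mod 47 = 29.
Step 3: Alice computes s = B^a mod p = 29^7 mod 47 = 41.
Step 4: Bob computes s = A^b mod p = 38^9 mod 47 = 41.
Both sides agree: shared secret = 41.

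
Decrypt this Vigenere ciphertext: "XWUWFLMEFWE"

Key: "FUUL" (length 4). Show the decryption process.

Step 1: Key 'FUUL' has length 4. Extended key: FUULFUULFUU
Step 2: Decrypt each position:
  X(23) - F(5) = 18 = S
  W(22) - U(20) = 2 = C
  U(20) - U(20) = 0 = A
  W(22) - L(11) = 11 = L
  F(5) - F(5) = 0 = A
  L(11) - U(20) = 17 = R
  M(12) - U(20) = 18 = S
  E(4) - L(11) = 19 = T
  F(5) - F(5) = 0 = A
  W(22) - U(20) = 2 = C
  E(4) - U(20) = 10 = K
Plaintext: SCALARSTACK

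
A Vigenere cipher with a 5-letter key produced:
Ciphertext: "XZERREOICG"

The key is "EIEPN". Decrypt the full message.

Step 1: Key 'EIEPN' has length 5. Extended key: EIEPNEIEPN
Step 2: Decrypt each position:
  X(23) - E(4) = 19 = T
  Z(25) - I(8) = 17 = R
  E(4) - E(4) = 0 = A
  R(17) - P(15) = 2 = C
  R(17) - N(13) = 4 = E
  E(4) - E(4) = 0 = A
  O(14) - I(8) = 6 = G
  I(8) - E(4) = 4 = E
  C(2) - P(15) = 13 = N
  G(6) - N(13) = 19 = T
Plaintext: TRACEAGENT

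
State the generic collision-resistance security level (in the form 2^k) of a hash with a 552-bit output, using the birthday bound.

Step 1: The birthday paradox gives collision probability ~50% after sqrt(2^n) = 2^(n/2) hashes.
Step 2: For 552-bit output: 2^(552/2) = 2^276.
Step 3: Approximately 2^276 hash computations needed.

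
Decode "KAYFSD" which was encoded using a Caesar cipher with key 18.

Step 1: Reverse the shift by subtracting 18 from each letter position.
  K (position 10) -> position (10-18) mod 26 = 18 -> S
  A (position 0) -> position (0-18) mod 26 = 8 -> I
  Y (position 24) -> position (24-18) mod 26 = 6 -> G
  F (position 5) -> position (5-18) mod 26 = 13 -> N
  S (position 18) -> position (18-18) mod 26 = 0 -> A
  D (position 3) -> position (3-18) mod 26 = 11 -> L
Decrypted message: SIGNAL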